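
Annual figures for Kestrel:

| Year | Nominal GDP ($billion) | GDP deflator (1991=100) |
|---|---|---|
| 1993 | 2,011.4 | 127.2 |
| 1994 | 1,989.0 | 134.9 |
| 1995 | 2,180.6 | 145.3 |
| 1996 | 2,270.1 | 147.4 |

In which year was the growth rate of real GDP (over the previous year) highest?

1996

1994: real = 1989.0/1.349 = 1474.43; growth vs 1993 (1581.29) = -6.76%.
1995: real = 2180.6/1.453 = 1500.76; growth vs 1994 (1474.43) = 1.79%.
1996: real = 2270.1/1.474 = 1540.09; growth vs 1995 (1500.76) = 2.62%.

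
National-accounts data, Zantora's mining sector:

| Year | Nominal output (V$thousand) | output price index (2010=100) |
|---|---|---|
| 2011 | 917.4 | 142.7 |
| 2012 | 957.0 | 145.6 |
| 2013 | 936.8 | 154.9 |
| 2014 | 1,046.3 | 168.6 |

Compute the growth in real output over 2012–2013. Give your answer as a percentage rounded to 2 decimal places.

Real output 2012 = 957.0/1.456 = 657.28.
Real output 2013 = 936.8/1.549 = 604.78.
Change = 604.78/657.28 − 1 = -0.0799.

-7.99%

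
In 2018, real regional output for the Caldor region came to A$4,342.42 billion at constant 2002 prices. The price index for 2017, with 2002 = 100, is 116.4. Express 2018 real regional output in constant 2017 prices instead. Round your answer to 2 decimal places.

Real regional output in 2017 prices = Real regional output in 2002 prices × (P_2017/P_2002) = 4342.42 × 1.164 = 5054.58.

A$5,054.58 billion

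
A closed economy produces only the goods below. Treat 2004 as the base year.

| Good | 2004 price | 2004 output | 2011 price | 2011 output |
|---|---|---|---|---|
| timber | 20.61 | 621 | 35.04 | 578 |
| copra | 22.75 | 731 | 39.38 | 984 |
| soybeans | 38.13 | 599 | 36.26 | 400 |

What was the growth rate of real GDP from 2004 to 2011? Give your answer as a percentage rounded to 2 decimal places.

Real GDP 2004 = Nominal GDP 2004 = 20.61·621 + 22.75·731 + 38.13·599 = 52268.93.
Real GDP 2011 (at 2004 prices) = 20.61·578 + 22.75·984 + 38.13·400 = 49550.58.
Real growth = 49550.58/52268.93 − 1 = -0.0520.

-5.20%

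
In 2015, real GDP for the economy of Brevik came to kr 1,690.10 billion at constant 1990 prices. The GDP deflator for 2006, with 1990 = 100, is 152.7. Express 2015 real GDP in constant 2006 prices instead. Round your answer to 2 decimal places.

kr 2,580.78 billion

Real GDP in 2006 prices = Real GDP in 1990 prices × (P_2006/P_1990) = 1690.10 × 1.527 = 2580.78.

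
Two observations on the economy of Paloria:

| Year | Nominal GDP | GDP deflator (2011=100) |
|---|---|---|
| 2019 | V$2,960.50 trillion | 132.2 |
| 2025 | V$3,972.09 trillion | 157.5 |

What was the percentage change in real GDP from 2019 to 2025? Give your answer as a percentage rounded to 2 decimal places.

12.62%

Deflate each year: 2019 → 2960.50/1.322 = 2239.41; 2025 → 3972.09/1.575 = 2521.96.
So real GDP changed by 2521.96/2239.41 − 1 = 0.1262, i.e. 12.62%.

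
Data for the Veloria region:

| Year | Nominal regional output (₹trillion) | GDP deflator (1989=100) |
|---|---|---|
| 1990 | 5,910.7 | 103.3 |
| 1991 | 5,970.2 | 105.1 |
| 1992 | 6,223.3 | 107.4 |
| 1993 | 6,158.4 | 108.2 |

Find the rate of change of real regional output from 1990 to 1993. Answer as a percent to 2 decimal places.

-0.53%

Real regional output 1990 = 5910.7/1.033 = 5721.88.
Real regional output 1993 = 6158.4/1.082 = 5691.68.
Change = 5691.68/5721.88 − 1 = -0.0053.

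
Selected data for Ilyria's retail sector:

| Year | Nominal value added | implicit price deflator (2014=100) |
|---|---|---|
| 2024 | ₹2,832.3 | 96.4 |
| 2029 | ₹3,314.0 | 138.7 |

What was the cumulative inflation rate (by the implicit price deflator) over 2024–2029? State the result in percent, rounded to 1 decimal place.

43.9%

Price-level change = 138.7 / 96.4 − 1 = 0.4388.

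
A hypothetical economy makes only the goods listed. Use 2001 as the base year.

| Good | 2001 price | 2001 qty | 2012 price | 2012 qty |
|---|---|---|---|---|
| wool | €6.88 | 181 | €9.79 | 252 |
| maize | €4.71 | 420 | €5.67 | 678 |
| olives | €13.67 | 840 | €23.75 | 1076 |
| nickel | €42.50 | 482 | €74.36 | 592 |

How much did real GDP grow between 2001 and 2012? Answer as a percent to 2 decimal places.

Real GDP 2001 = Nominal GDP 2001 = 6.88·181 + 4.71·420 + 13.67·840 + 42.50·482 = 35191.28.
Real GDP 2012 (at 2001 prices) = 6.88·252 + 4.71·678 + 13.67·1076 + 42.50·592 = 44796.06.
Real growth = 44796.06/35191.28 − 1 = 0.2729.

27.29%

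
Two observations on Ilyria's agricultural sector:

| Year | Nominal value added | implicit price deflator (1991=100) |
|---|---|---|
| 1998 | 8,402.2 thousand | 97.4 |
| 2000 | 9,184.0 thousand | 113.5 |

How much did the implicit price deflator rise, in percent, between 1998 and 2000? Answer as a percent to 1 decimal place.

16.5%

Price-level change = 113.5 / 97.4 − 1 = 0.1653.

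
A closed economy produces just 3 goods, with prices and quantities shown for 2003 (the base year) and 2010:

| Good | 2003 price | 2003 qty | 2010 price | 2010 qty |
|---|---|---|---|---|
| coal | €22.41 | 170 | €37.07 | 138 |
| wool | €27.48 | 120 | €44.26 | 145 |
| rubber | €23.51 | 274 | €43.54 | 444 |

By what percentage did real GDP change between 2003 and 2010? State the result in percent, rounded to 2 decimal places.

29.28%

Real GDP 2003 = Nominal GDP 2003 = 22.41·170 + 27.48·120 + 23.51·274 = 13549.04.
Real GDP 2010 (at 2003 prices) = 22.41·138 + 27.48·145 + 23.51·444 = 17515.62.
Real growth = 17515.62/13549.04 − 1 = 0.2928.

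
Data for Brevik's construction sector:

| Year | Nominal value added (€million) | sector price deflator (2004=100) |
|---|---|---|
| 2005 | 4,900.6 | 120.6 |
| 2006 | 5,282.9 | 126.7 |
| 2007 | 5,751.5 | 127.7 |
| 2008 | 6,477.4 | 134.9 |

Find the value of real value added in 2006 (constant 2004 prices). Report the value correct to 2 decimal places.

€4,169.61 million

Real value added 2006 = 5282.9 / 1.267 = 4169.61.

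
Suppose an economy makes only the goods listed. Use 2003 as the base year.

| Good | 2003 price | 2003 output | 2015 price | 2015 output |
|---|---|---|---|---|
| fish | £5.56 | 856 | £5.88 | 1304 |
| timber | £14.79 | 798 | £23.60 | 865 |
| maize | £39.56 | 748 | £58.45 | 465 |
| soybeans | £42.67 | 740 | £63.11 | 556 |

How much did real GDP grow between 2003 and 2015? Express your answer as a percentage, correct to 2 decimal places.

Real GDP 2003 = Nominal GDP 2003 = 5.56·856 + 14.79·798 + 39.56·748 + 42.67·740 = 77728.46.
Real GDP 2015 (at 2003 prices) = 5.56·1304 + 14.79·865 + 39.56·465 + 42.67·556 = 62163.51.
Real growth = 62163.51/77728.46 − 1 = -0.2002.

-20.02%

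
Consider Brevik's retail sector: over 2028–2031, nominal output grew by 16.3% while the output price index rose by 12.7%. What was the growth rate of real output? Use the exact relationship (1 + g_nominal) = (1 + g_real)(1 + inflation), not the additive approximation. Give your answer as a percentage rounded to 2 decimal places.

(1 + g_nom) = (1 + g_real)(1 + π), so g_real = 1.1630 / 1.1270 − 1 = 0.03194.

3.19%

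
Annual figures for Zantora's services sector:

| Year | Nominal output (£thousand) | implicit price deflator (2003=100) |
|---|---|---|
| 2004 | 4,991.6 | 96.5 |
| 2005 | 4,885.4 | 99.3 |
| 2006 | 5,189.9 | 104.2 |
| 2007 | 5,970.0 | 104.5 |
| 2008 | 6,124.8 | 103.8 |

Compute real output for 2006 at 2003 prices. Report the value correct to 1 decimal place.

Real output 2006 = 5189.9 / 1.042 = 4980.71.

£4,980.7 thousand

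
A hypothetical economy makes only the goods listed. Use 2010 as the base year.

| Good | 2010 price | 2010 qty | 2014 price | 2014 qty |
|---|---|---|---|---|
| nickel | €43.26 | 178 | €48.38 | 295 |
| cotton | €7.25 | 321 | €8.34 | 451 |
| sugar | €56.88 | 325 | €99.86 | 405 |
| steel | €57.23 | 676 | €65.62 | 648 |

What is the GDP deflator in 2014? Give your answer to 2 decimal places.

132.63

Nominal GDP 2014 = 48.38·295 + 8.34·451 + 99.86·405 + 65.62·648 = 100998.50.
Real GDP 2014 (at 2010 prices) = 43.26·295 + 7.25·451 + 56.88·405 + 57.23·648 = 76152.89.
Deflator = Nominal/Real × 100 = 100998.50/76152.89 × 100 = 132.626.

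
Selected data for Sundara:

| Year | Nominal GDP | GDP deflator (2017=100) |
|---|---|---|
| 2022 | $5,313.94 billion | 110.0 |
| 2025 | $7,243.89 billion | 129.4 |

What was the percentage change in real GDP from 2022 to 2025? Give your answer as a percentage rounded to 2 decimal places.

Deflate each year: 2022 → 5313.94/1.100 = 4830.85; 2025 → 7243.89/1.294 = 5598.06.
So real GDP changed by 5598.06/4830.85 − 1 = 0.1588, i.e. 15.88%.

15.88%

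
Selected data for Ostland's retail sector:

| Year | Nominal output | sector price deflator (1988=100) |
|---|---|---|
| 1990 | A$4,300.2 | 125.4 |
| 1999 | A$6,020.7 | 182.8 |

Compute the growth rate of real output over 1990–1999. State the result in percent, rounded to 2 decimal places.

Real output 1990 = 4300.2 / 1.254 = 3429.19.
Real output 1999 = 6020.7 / 1.828 = 3293.60.
Real growth = 3293.60 / 3429.19 − 1 = -0.0395.

-3.95%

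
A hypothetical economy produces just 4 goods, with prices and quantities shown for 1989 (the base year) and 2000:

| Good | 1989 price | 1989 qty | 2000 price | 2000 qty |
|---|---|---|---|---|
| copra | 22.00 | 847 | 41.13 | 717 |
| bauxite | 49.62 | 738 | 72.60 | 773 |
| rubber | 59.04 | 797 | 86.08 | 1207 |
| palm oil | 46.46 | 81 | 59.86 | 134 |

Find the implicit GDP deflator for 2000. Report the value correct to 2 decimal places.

Nominal GDP 2000 = 41.13·717 + 72.60·773 + 86.08·1207 + 59.86·134 = 197529.81.
Real GDP 2000 (at 1989 prices) = 22.00·717 + 49.62·773 + 59.04·1207 + 46.46·134 = 131617.18.
Deflator = Nominal/Real × 100 = 197529.81/131617.18 × 100 = 150.079.

150.08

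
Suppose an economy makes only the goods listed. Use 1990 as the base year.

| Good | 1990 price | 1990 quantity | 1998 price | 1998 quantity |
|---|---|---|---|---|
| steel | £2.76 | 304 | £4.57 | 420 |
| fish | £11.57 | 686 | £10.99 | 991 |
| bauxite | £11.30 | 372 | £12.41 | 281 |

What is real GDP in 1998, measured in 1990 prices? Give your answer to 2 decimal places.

£15800.37

Real GDP 1998 = Σ (p_1990 × q_1998) = 2.76·420 + 11.57·991 + 11.30·281 = 15800.37.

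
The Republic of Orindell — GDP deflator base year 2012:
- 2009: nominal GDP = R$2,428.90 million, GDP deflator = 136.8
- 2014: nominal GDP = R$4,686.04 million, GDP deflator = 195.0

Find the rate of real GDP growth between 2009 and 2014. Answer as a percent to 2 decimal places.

Real GDP 2009 = 2428.90 / 1.368 = 1775.51.
Real GDP 2014 = 4686.04 / 1.950 = 2403.10.
Real growth = 2403.10 / 1775.51 − 1 = 0.3535.

35.35%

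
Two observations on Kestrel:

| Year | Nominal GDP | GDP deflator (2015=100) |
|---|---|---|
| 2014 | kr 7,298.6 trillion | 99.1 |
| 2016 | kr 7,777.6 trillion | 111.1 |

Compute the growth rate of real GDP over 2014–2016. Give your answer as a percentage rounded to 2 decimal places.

Real GDP 2014 = 7298.6 / 0.991 = 7364.88.
Real GDP 2016 = 7777.6 / 1.111 = 7000.54.
Real growth = 7000.54 / 7364.88 − 1 = -0.0495.

-4.95%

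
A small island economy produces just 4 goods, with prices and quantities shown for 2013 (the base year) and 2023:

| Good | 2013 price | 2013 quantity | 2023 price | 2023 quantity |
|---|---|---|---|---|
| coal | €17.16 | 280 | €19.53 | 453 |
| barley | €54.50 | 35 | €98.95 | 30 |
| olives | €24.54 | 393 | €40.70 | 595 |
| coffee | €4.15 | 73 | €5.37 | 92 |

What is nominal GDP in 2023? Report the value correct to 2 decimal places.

€36526.13

Nominal GDP 2023 = Σ (p_2023 × q_2023) = 19.53·453 + 98.95·30 + 40.70·595 + 5.37·92 = 36526.13.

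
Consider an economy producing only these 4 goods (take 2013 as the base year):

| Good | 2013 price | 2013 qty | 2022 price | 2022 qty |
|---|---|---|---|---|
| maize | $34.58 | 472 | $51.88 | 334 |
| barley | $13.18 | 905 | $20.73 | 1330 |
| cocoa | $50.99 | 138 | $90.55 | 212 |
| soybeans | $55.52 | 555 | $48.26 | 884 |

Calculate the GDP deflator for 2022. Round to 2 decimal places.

119.99

Nominal GDP 2022 = 51.88·334 + 20.73·1330 + 90.55·212 + 48.26·884 = 106757.26.
Real GDP 2022 (at 2013 prices) = 34.58·334 + 13.18·1330 + 50.99·212 + 55.52·884 = 88968.68.
Deflator = Nominal/Real × 100 = 106757.26/88968.68 × 100 = 119.994.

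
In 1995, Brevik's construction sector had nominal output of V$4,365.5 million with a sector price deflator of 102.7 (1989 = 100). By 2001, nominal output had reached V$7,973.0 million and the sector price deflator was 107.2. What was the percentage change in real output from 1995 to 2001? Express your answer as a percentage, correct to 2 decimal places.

Real output 1995 = 4365.5 / 1.027 = 4250.73.
Real output 2001 = 7973.0 / 1.072 = 7437.50.
Real growth = 7437.50 / 4250.73 − 1 = 0.7497.

74.97%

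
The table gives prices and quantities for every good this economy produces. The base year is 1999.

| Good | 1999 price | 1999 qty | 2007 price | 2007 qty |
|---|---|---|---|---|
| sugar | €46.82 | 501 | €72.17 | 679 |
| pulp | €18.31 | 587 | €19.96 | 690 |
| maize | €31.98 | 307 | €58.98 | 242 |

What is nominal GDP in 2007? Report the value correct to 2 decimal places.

Nominal GDP 2007 = Σ (p_2007 × q_2007) = 72.17·679 + 19.96·690 + 58.98·242 = 77048.99.

€77048.99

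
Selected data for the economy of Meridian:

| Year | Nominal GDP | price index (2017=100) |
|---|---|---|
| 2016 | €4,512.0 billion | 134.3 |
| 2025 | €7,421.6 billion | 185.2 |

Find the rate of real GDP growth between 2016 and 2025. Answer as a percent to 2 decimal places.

19.28%

Real GDP 2016 = 4512.0 / 1.343 = 3359.64.
Real GDP 2025 = 7421.6 / 1.852 = 4007.34.
Real growth = 4007.34 / 3359.64 − 1 = 0.1928.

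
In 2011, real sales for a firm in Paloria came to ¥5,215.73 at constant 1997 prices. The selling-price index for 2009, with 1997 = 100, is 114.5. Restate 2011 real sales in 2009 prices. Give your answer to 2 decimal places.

Real sales in 2009 prices = Real sales in 1997 prices × (P_2009/P_1997) = 5215.73 × 1.145 = 5972.01.

¥5,972.01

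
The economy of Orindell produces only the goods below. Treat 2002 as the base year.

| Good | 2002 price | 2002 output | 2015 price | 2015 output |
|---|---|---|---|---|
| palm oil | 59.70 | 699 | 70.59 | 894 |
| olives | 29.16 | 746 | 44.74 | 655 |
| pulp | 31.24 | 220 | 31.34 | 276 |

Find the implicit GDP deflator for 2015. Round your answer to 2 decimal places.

124.62

Nominal GDP 2015 = 70.59·894 + 44.74·655 + 31.34·276 = 101062.00.
Real GDP 2015 (at 2002 prices) = 59.70·894 + 29.16·655 + 31.24·276 = 81093.84.
Deflator = Nominal/Real × 100 = 101062.00/81093.84 × 100 = 124.624.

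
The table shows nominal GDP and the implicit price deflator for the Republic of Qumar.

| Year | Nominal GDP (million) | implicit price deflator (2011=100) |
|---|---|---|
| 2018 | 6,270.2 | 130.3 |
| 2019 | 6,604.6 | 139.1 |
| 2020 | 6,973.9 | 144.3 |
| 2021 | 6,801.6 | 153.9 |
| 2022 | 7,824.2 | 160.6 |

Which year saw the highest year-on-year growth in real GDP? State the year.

2019: real = 6604.6/1.391 = 4748.09; growth vs 2018 (4812.13) = -1.33%.
2020: real = 6973.9/1.443 = 4832.92; growth vs 2019 (4748.09) = 1.79%.
2021: real = 6801.6/1.539 = 4419.49; growth vs 2020 (4832.92) = -8.55%.
2022: real = 7824.2/1.606 = 4871.86; growth vs 2021 (4419.49) = 10.24%.

2022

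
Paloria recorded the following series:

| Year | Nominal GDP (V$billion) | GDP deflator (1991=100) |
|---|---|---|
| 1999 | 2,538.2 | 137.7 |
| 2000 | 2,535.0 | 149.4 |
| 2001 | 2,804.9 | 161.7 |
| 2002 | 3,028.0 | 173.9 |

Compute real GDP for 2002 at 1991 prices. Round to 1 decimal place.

Real GDP 2002 = 3028.0 / 1.739 = 1741.23.

V$1,741.2 billion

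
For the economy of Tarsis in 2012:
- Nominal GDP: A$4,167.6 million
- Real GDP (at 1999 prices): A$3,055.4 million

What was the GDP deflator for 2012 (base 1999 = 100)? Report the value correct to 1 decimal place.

GDP deflator = (Nominal / Real) × 100 = 4167.6 / 3055.4 × 100 = 136.40.

136.4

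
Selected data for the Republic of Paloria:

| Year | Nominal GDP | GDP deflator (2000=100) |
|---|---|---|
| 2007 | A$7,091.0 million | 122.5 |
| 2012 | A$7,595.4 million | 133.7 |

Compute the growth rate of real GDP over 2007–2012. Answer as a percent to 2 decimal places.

-1.86%

Deflate each year: 2007 → 7091.0/1.225 = 5788.57; 2012 → 7595.4/1.337 = 5680.93.
So real GDP changed by 5680.93/5788.57 − 1 = -0.0186, i.e. -1.86%.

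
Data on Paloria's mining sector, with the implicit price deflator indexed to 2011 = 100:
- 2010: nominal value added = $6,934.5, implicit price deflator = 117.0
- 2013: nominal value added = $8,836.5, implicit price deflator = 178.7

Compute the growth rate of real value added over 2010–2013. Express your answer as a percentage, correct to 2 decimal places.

Deflate each year: 2010 → 6934.5/1.170 = 5926.92; 2013 → 8836.5/1.787 = 4944.88.
So real value added changed by 4944.88/5926.92 − 1 = -0.1657, i.e. -16.57%.

-16.57%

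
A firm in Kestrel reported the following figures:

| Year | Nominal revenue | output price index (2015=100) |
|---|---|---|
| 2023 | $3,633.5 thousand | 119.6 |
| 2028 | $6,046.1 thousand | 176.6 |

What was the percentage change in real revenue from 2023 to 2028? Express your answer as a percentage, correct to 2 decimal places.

Real revenue 2023 = 3633.5 / 1.196 = 3038.04.
Real revenue 2028 = 6046.1 / 1.766 = 3423.61.
Real growth = 3423.61 / 3038.04 − 1 = 0.1269.

12.69%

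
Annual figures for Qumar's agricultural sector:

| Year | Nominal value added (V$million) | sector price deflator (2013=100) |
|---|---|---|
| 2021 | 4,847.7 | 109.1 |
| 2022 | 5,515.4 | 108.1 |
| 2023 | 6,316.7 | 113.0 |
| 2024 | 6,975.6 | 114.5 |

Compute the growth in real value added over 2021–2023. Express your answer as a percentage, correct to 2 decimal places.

25.81%

Real value added 2021 = 4847.7/1.091 = 4443.35.
Real value added 2023 = 6316.7/1.130 = 5590.00.
Change = 5590.00/4443.35 − 1 = 0.2581.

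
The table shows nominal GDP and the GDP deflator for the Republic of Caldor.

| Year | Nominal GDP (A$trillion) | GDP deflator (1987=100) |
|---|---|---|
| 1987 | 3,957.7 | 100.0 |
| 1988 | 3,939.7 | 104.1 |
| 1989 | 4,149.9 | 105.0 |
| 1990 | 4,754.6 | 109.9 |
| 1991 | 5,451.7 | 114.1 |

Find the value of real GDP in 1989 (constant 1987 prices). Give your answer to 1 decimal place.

Real GDP 1989 = 4149.9 / 1.050 = 3952.29.

A$3,952.3 trillion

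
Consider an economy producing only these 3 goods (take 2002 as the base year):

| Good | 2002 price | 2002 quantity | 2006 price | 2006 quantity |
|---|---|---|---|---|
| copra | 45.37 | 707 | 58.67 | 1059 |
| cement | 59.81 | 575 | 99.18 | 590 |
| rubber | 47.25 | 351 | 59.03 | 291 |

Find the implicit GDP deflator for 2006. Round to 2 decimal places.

Nominal GDP 2006 = 58.67·1059 + 99.18·590 + 59.03·291 = 137825.46.
Real GDP 2006 (at 2002 prices) = 45.37·1059 + 59.81·590 + 47.25·291 = 97084.48.
Deflator = Nominal/Real × 100 = 137825.46/97084.48 × 100 = 141.964.

141.96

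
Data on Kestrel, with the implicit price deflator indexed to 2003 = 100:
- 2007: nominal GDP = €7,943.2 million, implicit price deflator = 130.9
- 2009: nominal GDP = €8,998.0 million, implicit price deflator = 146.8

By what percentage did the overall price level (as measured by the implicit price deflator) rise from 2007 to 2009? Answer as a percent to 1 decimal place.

Price-level change = 146.8 / 130.9 − 1 = 0.1215.

12.1%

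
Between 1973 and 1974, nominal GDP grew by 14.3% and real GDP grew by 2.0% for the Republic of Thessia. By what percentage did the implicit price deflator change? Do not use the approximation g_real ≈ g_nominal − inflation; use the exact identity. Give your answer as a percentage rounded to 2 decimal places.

12.06%

(1 + g_nom) = (1 + g_real)(1 + π), so π = 1.1430 / 1.0200 − 1 = 0.12059.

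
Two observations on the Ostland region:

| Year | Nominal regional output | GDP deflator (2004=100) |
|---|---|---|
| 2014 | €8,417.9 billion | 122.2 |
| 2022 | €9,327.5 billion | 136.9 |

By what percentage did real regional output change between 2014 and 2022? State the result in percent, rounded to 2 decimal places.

-1.09%

Real regional output 2014 = 8417.9 / 1.222 = 6888.63.
Real regional output 2022 = 9327.5 / 1.369 = 6813.37.
Real growth = 6813.37 / 6888.63 − 1 = -0.0109.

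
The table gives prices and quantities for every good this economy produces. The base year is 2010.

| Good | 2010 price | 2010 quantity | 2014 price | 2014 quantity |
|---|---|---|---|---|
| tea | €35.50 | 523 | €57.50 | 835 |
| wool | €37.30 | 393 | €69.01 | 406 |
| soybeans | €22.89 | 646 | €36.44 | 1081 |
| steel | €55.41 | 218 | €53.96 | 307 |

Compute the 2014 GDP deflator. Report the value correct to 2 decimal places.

Nominal GDP 2014 = 57.50·835 + 69.01·406 + 36.44·1081 + 53.96·307 = 131987.92.
Real GDP 2014 (at 2010 prices) = 35.50·835 + 37.30·406 + 22.89·1081 + 55.41·307 = 86541.26.
Deflator = Nominal/Real × 100 = 131987.92/86541.26 × 100 = 152.514.

152.51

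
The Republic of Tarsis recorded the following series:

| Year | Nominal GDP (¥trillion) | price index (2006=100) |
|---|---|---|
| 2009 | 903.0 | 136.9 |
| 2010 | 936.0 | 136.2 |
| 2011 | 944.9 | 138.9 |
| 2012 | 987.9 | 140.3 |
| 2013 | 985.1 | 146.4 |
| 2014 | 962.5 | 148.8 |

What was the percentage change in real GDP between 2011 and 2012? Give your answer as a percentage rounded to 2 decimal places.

3.51%

Real GDP 2011 = 944.9/1.389 = 680.27.
Real GDP 2012 = 987.9/1.403 = 704.13.
Change = 704.13/680.27 − 1 = 0.0351.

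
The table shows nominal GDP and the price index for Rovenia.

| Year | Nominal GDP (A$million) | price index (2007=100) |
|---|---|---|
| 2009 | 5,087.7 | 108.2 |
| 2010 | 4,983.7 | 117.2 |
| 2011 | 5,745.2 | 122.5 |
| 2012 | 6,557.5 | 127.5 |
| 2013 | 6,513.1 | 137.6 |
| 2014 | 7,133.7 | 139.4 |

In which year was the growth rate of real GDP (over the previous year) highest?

2010: real = 4983.7/1.172 = 4252.30; growth vs 2009 (4702.13) = -9.57%.
2011: real = 5745.2/1.225 = 4689.96; growth vs 2010 (4252.30) = 10.29%.
2012: real = 6557.5/1.275 = 5143.14; growth vs 2011 (4689.96) = 9.66%.
2013: real = 6513.1/1.376 = 4733.36; growth vs 2012 (5143.14) = -7.97%.
2014: real = 7133.7/1.394 = 5117.43; growth vs 2013 (4733.36) = 8.11%.

2011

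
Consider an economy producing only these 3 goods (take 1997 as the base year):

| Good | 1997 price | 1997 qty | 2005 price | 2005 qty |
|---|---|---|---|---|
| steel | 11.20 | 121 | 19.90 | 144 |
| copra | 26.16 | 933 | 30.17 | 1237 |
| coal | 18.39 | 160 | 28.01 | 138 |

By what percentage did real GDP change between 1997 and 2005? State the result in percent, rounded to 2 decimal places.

Real GDP 1997 = Nominal GDP 1997 = 11.20·121 + 26.16·933 + 18.39·160 = 28704.88.
Real GDP 2005 (at 1997 prices) = 11.20·144 + 26.16·1237 + 18.39·138 = 36510.54.
Real growth = 36510.54/28704.88 − 1 = 0.2719.

27.19%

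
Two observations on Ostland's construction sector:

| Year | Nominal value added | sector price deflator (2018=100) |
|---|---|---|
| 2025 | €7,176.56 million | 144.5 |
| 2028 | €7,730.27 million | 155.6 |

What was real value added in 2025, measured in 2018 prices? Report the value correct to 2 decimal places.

Real value added = Nominal / (sector price deflator/100) = 7176.56 / 1.445 = 4966.48.

€4,966.48 million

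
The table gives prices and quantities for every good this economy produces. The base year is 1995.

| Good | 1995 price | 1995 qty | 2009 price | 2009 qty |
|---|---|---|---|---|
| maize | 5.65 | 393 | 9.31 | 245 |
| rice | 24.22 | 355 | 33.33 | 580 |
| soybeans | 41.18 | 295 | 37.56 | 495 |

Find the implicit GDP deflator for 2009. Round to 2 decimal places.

Nominal GDP 2009 = 9.31·245 + 33.33·580 + 37.56·495 = 40204.55.
Real GDP 2009 (at 1995 prices) = 5.65·245 + 24.22·580 + 41.18·495 = 35815.95.
Deflator = Nominal/Real × 100 = 40204.55/35815.95 × 100 = 112.253.

112.25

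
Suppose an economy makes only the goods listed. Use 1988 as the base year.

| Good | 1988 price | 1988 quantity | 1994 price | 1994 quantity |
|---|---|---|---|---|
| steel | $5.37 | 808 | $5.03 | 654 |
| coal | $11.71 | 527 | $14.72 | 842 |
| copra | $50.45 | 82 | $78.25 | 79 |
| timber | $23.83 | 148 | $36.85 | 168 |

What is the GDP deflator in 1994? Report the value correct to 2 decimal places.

131.35

Nominal GDP 1994 = 5.03·654 + 14.72·842 + 78.25·79 + 36.85·168 = 28056.41.
Real GDP 1994 (at 1988 prices) = 5.37·654 + 11.71·842 + 50.45·79 + 23.83·168 = 21360.79.
Deflator = Nominal/Real × 100 = 28056.41/21360.79 × 100 = 131.345.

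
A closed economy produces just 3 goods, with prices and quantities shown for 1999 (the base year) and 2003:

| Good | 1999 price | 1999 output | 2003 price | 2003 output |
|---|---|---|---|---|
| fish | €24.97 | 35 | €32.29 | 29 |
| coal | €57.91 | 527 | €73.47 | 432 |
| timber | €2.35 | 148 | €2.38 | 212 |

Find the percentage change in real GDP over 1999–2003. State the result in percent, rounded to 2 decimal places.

-17.33%

Real GDP 1999 = Nominal GDP 1999 = 24.97·35 + 57.91·527 + 2.35·148 = 31740.32.
Real GDP 2003 (at 1999 prices) = 24.97·29 + 57.91·432 + 2.35·212 = 26239.45.
Real growth = 26239.45/31740.32 − 1 = -0.1733.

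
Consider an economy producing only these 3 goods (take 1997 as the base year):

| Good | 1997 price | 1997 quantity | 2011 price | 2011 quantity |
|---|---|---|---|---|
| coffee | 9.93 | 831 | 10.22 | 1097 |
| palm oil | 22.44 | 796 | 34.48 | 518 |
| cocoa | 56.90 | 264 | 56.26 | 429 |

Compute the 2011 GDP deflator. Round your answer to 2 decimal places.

113.38

Nominal GDP 2011 = 10.22·1097 + 34.48·518 + 56.26·429 = 53207.52.
Real GDP 2011 (at 1997 prices) = 9.93·1097 + 22.44·518 + 56.90·429 = 46927.23.
Deflator = Nominal/Real × 100 = 53207.52/46927.23 × 100 = 113.383.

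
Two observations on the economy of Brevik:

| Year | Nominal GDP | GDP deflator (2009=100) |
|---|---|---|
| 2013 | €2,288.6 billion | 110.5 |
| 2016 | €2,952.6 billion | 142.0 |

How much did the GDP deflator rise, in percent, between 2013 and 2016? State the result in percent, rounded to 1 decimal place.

28.5%

Price-level change = 142.0 / 110.5 − 1 = 0.2851.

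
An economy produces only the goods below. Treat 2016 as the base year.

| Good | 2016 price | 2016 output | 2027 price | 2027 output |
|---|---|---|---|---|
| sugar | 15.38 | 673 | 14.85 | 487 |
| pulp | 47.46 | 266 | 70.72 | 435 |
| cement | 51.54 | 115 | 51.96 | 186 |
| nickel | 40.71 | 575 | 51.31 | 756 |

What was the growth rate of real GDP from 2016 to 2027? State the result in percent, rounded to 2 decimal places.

Real GDP 2016 = Nominal GDP 2016 = 15.38·673 + 47.46·266 + 51.54·115 + 40.71·575 = 52310.45.
Real GDP 2027 (at 2016 prices) = 15.38·487 + 47.46·435 + 51.54·186 + 40.71·756 = 68498.36.
Real growth = 68498.36/52310.45 − 1 = 0.3095.

30.95%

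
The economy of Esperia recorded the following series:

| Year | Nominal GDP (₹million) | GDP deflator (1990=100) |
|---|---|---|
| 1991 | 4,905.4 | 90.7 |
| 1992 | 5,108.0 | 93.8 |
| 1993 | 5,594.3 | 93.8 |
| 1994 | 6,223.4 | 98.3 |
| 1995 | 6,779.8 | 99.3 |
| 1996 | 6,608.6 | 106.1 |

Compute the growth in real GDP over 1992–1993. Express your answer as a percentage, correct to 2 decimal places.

Real GDP 1992 = 5108.0/0.938 = 5445.63.
Real GDP 1993 = 5594.3/0.938 = 5964.07.
Change = 5964.07/5445.63 − 1 = 0.0952.

9.52%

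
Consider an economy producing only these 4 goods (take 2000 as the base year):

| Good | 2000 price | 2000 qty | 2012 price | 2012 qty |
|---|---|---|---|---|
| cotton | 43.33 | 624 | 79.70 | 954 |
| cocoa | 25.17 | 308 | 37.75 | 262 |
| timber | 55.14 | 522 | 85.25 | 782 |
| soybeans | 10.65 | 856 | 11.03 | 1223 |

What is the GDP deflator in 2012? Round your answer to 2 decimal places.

Nominal GDP 2012 = 79.70·954 + 37.75·262 + 85.25·782 + 11.03·1223 = 166079.49.
Real GDP 2012 (at 2000 prices) = 43.33·954 + 25.17·262 + 55.14·782 + 10.65·1223 = 104075.79.
Deflator = Nominal/Real × 100 = 166079.49/104075.79 × 100 = 159.576.

159.58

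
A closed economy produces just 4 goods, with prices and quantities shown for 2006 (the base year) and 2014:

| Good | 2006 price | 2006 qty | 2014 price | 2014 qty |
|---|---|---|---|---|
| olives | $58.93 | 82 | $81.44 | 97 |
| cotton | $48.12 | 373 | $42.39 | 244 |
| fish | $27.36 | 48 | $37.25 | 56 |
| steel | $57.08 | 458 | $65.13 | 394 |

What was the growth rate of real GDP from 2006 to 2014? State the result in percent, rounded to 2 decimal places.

-17.43%

Real GDP 2006 = Nominal GDP 2006 = 58.93·82 + 48.12·373 + 27.36·48 + 57.08·458 = 50236.94.
Real GDP 2014 (at 2006 prices) = 58.93·97 + 48.12·244 + 27.36·56 + 57.08·394 = 41479.17.
Real growth = 41479.17/50236.94 − 1 = -0.1743.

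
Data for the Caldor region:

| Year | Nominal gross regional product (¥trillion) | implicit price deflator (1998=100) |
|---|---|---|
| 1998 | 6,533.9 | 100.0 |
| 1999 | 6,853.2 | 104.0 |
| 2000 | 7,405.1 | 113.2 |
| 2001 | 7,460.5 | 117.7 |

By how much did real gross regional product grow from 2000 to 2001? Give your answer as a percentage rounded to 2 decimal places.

-3.10%

Real gross regional product 2000 = 7405.1/1.132 = 6541.61.
Real gross regional product 2001 = 7460.5/1.177 = 6338.57.
Change = 6338.57/6541.61 − 1 = -0.0310.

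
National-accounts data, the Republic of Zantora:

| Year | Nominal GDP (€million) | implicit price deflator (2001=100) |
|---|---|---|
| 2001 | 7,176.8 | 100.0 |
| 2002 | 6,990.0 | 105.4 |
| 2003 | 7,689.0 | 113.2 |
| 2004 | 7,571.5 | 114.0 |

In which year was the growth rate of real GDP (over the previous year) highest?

2002: real = 6990.0/1.054 = 6631.88; growth vs 2001 (7176.80) = -7.59%.
2003: real = 7689.0/1.132 = 6792.40; growth vs 2002 (6631.88) = 2.42%.
2004: real = 7571.5/1.140 = 6641.67; growth vs 2003 (6792.40) = -2.22%.

2003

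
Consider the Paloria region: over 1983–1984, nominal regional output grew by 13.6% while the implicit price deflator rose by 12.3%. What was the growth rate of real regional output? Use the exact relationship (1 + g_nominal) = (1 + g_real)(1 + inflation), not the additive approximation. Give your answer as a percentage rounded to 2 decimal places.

(1 + g_nom) = (1 + g_real)(1 + π), so g_real = 1.1360 / 1.1230 − 1 = 0.01158.

1.16%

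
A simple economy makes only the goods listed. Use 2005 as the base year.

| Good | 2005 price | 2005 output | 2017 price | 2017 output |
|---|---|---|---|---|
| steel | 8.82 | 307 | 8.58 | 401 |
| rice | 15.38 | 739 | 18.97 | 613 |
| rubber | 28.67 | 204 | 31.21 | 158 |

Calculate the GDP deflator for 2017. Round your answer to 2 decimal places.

114.32

Nominal GDP 2017 = 8.58·401 + 18.97·613 + 31.21·158 = 20000.37.
Real GDP 2017 (at 2005 prices) = 8.82·401 + 15.38·613 + 28.67·158 = 17494.62.
Deflator = Nominal/Real × 100 = 20000.37/17494.62 × 100 = 114.323.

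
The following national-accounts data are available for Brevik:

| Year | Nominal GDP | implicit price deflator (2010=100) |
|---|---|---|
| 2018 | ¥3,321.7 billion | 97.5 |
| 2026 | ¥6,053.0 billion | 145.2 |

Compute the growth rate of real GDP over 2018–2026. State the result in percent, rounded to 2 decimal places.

22.36%

Real GDP 2018 = 3321.7 / 0.975 = 3406.87.
Real GDP 2026 = 6053.0 / 1.452 = 4168.73.
Real growth = 4168.73 / 3406.87 − 1 = 0.2236.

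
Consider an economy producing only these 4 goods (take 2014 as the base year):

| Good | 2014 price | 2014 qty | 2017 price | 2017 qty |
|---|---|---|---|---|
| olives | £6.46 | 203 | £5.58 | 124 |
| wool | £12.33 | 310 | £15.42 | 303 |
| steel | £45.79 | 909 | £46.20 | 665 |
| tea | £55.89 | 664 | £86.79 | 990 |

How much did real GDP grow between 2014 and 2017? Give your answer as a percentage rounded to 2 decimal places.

7.69%

Real GDP 2014 = Nominal GDP 2014 = 6.46·203 + 12.33·310 + 45.79·909 + 55.89·664 = 83867.75.
Real GDP 2017 (at 2014 prices) = 6.46·124 + 12.33·303 + 45.79·665 + 55.89·990 = 90318.48.
Real growth = 90318.48/83867.75 − 1 = 0.0769.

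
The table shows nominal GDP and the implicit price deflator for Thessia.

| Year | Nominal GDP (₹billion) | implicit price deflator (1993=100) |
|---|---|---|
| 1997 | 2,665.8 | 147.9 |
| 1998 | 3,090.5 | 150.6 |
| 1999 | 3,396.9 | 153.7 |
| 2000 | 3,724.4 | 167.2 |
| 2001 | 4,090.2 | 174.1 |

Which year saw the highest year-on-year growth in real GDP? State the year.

1998

1998: real = 3090.5/1.506 = 2052.12; growth vs 1997 (1802.43) = 13.85%.
1999: real = 3396.9/1.537 = 2210.08; growth vs 1998 (2052.12) = 7.70%.
2000: real = 3724.4/1.672 = 2227.51; growth vs 1999 (2210.08) = 0.79%.
2001: real = 4090.2/1.741 = 2349.34; growth vs 2000 (2227.51) = 5.47%.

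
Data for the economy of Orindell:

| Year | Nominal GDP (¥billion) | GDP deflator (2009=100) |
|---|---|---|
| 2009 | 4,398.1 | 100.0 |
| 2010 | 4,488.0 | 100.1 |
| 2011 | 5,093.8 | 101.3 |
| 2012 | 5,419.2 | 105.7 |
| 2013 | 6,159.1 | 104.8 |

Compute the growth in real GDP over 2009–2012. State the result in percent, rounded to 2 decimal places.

Real GDP 2009 = 4398.1/1.000 = 4398.10.
Real GDP 2012 = 5419.2/1.057 = 5126.96.
Change = 5126.96/4398.10 − 1 = 0.1657.

16.57%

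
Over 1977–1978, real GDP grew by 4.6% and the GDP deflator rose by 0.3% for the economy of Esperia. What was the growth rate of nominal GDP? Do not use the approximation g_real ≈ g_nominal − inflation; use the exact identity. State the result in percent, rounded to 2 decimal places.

(1 + g_nom) = (1 + g_real)(1 + π) = 1.0460 × 1.0030 = 1.04914.

4.91%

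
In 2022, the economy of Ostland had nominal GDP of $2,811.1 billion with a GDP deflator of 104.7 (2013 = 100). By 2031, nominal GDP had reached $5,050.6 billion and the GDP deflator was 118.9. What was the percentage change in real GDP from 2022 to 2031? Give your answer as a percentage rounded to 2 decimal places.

58.21%

Deflate each year: 2022 → 2811.1/1.047 = 2684.91; 2031 → 5050.6/1.189 = 4247.77.
So real GDP changed by 4247.77/2684.91 − 1 = 0.5821, i.e. 58.21%.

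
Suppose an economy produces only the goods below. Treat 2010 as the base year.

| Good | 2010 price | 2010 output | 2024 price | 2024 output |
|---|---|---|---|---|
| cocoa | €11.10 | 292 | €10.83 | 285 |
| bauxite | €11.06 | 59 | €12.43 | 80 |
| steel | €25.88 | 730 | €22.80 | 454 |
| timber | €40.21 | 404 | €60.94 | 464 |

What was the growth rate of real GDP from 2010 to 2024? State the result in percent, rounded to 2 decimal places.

-11.72%

Real GDP 2010 = Nominal GDP 2010 = 11.10·292 + 11.06·59 + 25.88·730 + 40.21·404 = 39030.98.
Real GDP 2024 (at 2010 prices) = 11.10·285 + 11.06·80 + 25.88·454 + 40.21·464 = 34455.26.
Real growth = 34455.26/39030.98 − 1 = -0.1172.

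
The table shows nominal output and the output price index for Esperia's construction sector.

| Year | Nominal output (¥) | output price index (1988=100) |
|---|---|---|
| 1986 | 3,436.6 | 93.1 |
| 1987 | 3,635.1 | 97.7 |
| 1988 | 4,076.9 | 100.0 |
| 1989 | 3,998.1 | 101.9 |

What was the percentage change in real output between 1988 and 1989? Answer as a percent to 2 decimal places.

Real output 1988 = 4076.9/1.000 = 4076.90.
Real output 1989 = 3998.1/1.019 = 3923.55.
Change = 3923.55/4076.90 − 1 = -0.0376.

-3.76%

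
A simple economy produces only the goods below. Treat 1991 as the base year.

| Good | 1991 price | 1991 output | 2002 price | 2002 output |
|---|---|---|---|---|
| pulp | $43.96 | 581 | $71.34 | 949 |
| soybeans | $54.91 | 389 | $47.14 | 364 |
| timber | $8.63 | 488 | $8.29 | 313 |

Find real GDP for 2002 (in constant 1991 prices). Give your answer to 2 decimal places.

$64406.47

Real GDP 2002 = Σ (p_1991 × q_2002) = 43.96·949 + 54.91·364 + 8.63·313 = 64406.47.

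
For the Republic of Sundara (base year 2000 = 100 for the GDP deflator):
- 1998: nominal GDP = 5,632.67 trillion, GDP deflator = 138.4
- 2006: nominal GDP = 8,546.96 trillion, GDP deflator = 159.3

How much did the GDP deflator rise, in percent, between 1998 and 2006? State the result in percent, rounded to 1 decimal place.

Price-level change = 159.3 / 138.4 − 1 = 0.1510.

15.1%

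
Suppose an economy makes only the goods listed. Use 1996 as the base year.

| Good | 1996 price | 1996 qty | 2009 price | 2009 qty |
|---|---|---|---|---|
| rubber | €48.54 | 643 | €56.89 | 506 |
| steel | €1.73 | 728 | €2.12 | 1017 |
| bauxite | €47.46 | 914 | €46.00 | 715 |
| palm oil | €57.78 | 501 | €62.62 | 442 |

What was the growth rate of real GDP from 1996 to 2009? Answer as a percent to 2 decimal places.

-18.13%

Real GDP 1996 = Nominal GDP 1996 = 48.54·643 + 1.73·728 + 47.46·914 + 57.78·501 = 104796.88.
Real GDP 2009 (at 1996 prices) = 48.54·506 + 1.73·1017 + 47.46·715 + 57.78·442 = 85793.31.
Real growth = 85793.31/104796.88 − 1 = -0.1813.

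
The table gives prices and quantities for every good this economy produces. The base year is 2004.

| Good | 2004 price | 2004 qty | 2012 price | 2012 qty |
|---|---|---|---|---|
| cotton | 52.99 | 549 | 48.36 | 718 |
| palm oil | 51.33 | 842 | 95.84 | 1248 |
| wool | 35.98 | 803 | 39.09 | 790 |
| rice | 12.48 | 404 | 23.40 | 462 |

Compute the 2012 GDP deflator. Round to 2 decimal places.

Nominal GDP 2012 = 48.36·718 + 95.84·1248 + 39.09·790 + 23.40·462 = 196022.70.
Real GDP 2012 (at 2004 prices) = 52.99·718 + 51.33·1248 + 35.98·790 + 12.48·462 = 136296.62.
Deflator = Nominal/Real × 100 = 196022.70/136296.62 × 100 = 143.821.

143.82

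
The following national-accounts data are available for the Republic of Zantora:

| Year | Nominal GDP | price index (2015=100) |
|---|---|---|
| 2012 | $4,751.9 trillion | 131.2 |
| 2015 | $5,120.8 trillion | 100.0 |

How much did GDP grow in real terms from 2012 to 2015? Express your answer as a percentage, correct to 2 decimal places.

Deflate each year: 2012 → 4751.9/1.312 = 3621.88; 2015 → 5120.8/1.000 = 5120.80.
So real GDP changed by 5120.80/3621.88 − 1 = 0.4139, i.e. 41.39%.

41.39%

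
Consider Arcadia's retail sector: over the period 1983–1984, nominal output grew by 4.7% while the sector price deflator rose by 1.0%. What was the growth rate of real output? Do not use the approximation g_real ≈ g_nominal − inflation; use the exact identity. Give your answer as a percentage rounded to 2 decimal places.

3.66%

(1 + g_nom) = (1 + g_real)(1 + π), so g_real = 1.0470 / 1.0100 − 1 = 0.03663.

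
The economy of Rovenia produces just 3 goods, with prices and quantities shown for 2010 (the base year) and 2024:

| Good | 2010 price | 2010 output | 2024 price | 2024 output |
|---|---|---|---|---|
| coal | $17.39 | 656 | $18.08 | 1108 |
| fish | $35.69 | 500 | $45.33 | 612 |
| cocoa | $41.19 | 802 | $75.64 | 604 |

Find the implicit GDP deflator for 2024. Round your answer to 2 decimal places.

141.63

Nominal GDP 2024 = 18.08·1108 + 45.33·612 + 75.64·604 = 93461.16.
Real GDP 2024 (at 2010 prices) = 17.39·1108 + 35.69·612 + 41.19·604 = 65989.16.
Deflator = Nominal/Real × 100 = 93461.16/65989.16 × 100 = 141.631.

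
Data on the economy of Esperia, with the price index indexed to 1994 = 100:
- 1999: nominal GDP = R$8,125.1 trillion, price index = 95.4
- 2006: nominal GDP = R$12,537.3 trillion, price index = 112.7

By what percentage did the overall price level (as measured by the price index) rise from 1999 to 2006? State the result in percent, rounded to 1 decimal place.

Price-level change = 112.7 / 95.4 − 1 = 0.1813.

18.1%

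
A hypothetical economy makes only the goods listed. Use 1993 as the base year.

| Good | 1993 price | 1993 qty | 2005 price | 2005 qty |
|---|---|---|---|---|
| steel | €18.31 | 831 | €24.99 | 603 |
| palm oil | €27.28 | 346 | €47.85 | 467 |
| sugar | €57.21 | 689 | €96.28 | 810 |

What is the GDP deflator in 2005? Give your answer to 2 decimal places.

164.58

Nominal GDP 2005 = 24.99·603 + 47.85·467 + 96.28·810 = 115401.72.
Real GDP 2005 (at 1993 prices) = 18.31·603 + 27.28·467 + 57.21·810 = 70120.79.
Deflator = Nominal/Real × 100 = 115401.72/70120.79 × 100 = 164.576.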